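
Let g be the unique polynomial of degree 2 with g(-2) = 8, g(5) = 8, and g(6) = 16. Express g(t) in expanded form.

g(t) = t^2 - 3t - 2

Write g(t) = at^2 + bt + c. Substituting each data point gives a linear system:
  4a - 2b + c = 8
  25a + 5b + c = 8
  36a + 6b + c = 16
Solving the system yields a = 1, b = -3, c = -2.
So g(t) = t² - 3t - 2.
Check: g(-2) = 8. ✓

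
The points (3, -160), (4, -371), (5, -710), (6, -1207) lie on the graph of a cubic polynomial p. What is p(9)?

Using the Lagrange interpolation formula with nodes 3, 4, 5, 6:
  L_0(s) = (s - 4)(s - 5)(s - 6) / -6
  L_1(s) = (s - 3)(s - 5)(s - 6) / 2
  L_2(s) = (s - 3)(s - 4)(s - 6) / -2
  L_3(s) = (s - 3)(s - 4)(s - 5) / 6
Then p(s) = -160·L_0(s) - 371·L_1(s) - 710·L_2(s) - 1207·L_3(s).
Expanding and collecting terms gives p(s) = -5s^3 - 4s^2 + 2s + 5.
Evaluating at s = 9: p(9) = -3946.

-3946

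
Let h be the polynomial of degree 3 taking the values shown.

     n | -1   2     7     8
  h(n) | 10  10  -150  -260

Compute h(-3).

70

Write h(n) = an^3 + bn^2 + cn + d. Substituting each data point gives a linear system:
  -a + b - c + d = 10
  8a + 4b + 2c + d = 10
  343a + 49b + 7c + d = -150
  512a + 64b + 8c + d = -260
Solving the system yields a = -1, b = 4, c = -1, d = 4.
So h(n) = -n³ + 4n² - n + 4.
Then h(-3) = 70.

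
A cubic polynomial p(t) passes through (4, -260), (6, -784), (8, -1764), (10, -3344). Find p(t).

p(t) = -3t^3 - 3t^2 - 4t - 4

Write p(t) = at^3 + bt^2 + ct + d. Substituting each data point gives a linear system:
  64a + 16b + 4c + d = -260
  216a + 36b + 6c + d = -784
  512a + 64b + 8c + d = -1764
  1000a + 100b + 10c + d = -3344
Solving the system yields a = -3, b = -3, c = -4, d = -4.
So p(t) = -3t^3 - 3t^2 - 4t - 4.
Check: p(4) = -260. ✓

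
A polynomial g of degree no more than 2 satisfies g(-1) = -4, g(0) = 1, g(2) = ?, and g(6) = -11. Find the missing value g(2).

5

The 3 known points determine the degree-2 polynomial uniquely.
Write g(u) = au^2 + bu + c. Substituting each data point gives a linear system:
  a - b + c = -4
  c = 1
  36a + 6b + c = -11
Solving the system yields a = -1, b = 4, c = 1.
So g(u) = -u^2 + 4u + 1.
Then g(2) = 5.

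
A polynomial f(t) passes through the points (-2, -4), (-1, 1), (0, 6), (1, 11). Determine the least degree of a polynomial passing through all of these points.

1

Forward differences of the values at t = -2, -1, 0, 1:
  f  : -4  1  6  11
  Δ  : 5  5  5
  Δ^2: 0  0
  Δ^3: 0
The first differences are constant (5) and nonzero, while all higher differences vanish, so the minimal degree is 1.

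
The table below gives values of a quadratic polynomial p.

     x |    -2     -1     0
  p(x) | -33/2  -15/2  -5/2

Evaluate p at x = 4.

-45/2

Forward differences of the values at x = -2, -1, 0:
  p  : -33/2  -15/2  -5/2
  Δ  : 9  5
  Δ^2: -4
The second differences are constant, confirming degree 2.
Interpolating (Newton forward form) and evaluating at x = 4 gives p(4) = -45/2.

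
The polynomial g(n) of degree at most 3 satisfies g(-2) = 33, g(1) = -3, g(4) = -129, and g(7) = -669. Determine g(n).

Write g(n) = an^3 + bn^2 + cn + d. Substituting each data point gives a linear system:
  -8a + 4b - 2c + d = 33
  a + b + c + d = -3
  64a + 16b + 4c + d = -129
  343a + 49b + 7c + d = -669
Solving the system yields a = -2, b = 1, c = -5, d = 3.
So g(n) = -2n³ + n² - 5n + 3.
Check: g(-2) = 33. ✓

g(n) = -2n^3 + n^2 - 5n + 3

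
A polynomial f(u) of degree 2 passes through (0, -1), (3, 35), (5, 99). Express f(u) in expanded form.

Write f(u) = au^2 + bu + c. Substituting each data point gives a linear system:
  c = -1
  9a + 3b + c = 35
  25a + 5b + c = 99
Solving the system yields a = 4, b = 0, c = -1.
So f(u) = 4u^2 - 1.
Check: f(0) = -1. ✓

f(u) = 4u^2 - 1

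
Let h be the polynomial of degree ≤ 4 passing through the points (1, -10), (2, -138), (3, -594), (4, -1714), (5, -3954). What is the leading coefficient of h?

-5

Write h(t) = at^4 + bt^3 + ct^2 + dt + e. Substituting each data point gives a linear system:
  a + b + c + d + e = -10
  16a + 8b + 4c + 2d + e = -138
  81a + 27b + 9c + 3d + e = -594
  256a + 64b + 16c + 4d + e = -1714
  625a + 125b + 25c + 5d + e = -3954
Solving the system yields a = -5, b = -6, c = -3, d = -2, e = 6.
So h(t) = -5t^4 - 6t^3 - 3t^2 - 2t + 6.
The leading coefficient is -5.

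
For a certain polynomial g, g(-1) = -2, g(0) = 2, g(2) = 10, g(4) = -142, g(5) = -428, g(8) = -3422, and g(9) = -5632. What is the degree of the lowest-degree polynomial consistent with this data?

4

Divided differences on the nodes -1, 0, 2, 4, 5, 8, 9:
  order 0: -2  2  10  -142  -428  -3422  -5632
  order 1: 4  4  -76  -286  -998  -2210
  order 2: 0  -20  -70  -178  -303
  order 3: -4  -10  -18  -25
  order 4: -1  -1  -1
  order 5: 0  0
  order 6: 0
The order-4 divided differences are all -1 (nonzero) and every higher order vanishes, so the data lies on a polynomial of degree exactly 4.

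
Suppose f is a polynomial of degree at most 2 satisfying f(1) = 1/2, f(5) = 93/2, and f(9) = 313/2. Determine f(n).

f(n) = 2n^2 - (1/2)n - 1

Using the Lagrange interpolation formula with nodes 1, 5, 9:
  L_0(n) = (n - 5)(n - 9) / 32
  L_1(n) = (n - 1)(n - 9) / -16
  L_2(n) = (n - 1)(n - 5) / 32
Then f(n) = 1/2·L_0(n) + 93/2·L_1(n) + 313/2·L_2(n).
Expanding and collecting terms gives f(n) = 2n² - (1/2)n - 1.
Check: f(9) = 313/2. ✓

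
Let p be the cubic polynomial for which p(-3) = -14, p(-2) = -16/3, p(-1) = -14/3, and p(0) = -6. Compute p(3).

38

Write p(s) = as^3 + bs^2 + cs + d. Substituting each data point gives a linear system:
  -27a + 9b - 3c + d = -14
  -8a + 4b - 2c + d = -16/3
  -a + b - c + d = -14/3
  d = -6
Solving the system yields a = 1, b = 2, c = -1/3, d = -6.
So p(s) = s^3 + 2s^2 - (1/3)s - 6.
Then p(3) = 38.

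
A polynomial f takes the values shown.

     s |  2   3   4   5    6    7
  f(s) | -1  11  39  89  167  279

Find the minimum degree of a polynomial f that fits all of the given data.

Forward differences of the values at s = 2, 3, 4, 5, 6, 7:
  f  : -1  11  39  89  167  279
  Δ  : 12  28  50  78  112
  Δ^2: 16  22  28  34
  Δ^3: 6  6  6
  Δ^4: 0  0
  Δ^5: 0
The third differences are constant (6) and nonzero, while all higher differences vanish, so the minimal degree is 3.

3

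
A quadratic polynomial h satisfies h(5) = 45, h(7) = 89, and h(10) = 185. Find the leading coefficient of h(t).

2

Write h(t) = at^2 + bt + c. Substituting each data point gives a linear system:
  25a + 5b + c = 45
  49a + 7b + c = 89
  100a + 10b + c = 185
Solving the system yields a = 2, b = -2, c = 5.
So h(t) = 2t² - 2t + 5.
The leading coefficient is 2.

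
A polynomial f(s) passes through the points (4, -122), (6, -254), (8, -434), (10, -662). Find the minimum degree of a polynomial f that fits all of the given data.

2

Forward differences of the values at s = 4, 6, 8, 10:
  f  : -122  -254  -434  -662
  Δ  : -132  -180  -228
  Δ^2: -48  -48
  Δ^3: 0
The second differences are constant (-48) and nonzero, while all higher differences vanish, so the minimal degree is 2.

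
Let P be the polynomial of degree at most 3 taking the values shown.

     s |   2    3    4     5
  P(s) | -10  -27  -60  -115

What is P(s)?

Using the Lagrange interpolation formula with nodes 2, 3, 4, 5:
  L_0(s) = (s - 3)(s - 4)(s - 5) / -6
  L_1(s) = (s - 2)(s - 4)(s - 5) / 2
  L_2(s) = (s - 2)(s - 3)(s - 5) / -2
  L_3(s) = (s - 2)(s - 3)(s - 4) / 6
Then P(s) = -10·L_0(s) - 27·L_1(s) - 60·L_2(s) - 115·L_3(s).
Expanding and collecting terms gives P(s) = -s³ + s² - 3s.
Check: P(5) = -115. ✓

P(s) = -s^3 + s^2 - 3s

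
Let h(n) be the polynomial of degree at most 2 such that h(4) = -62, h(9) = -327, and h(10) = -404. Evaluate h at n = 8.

-258

Using the Lagrange interpolation formula with nodes 4, 9, 10:
  L_0(n) = (n - 9)(n - 10) / 30
  L_1(n) = (n - 4)(n - 10) / -5
  L_2(n) = (n - 4)(n - 9) / 6
Then h(n) = -62·L_0(n) - 327·L_1(n) - 404·L_2(n).
Expanding and collecting terms gives h(n) = -4n² - n + 6.
Evaluating at n = 8: h(8) = -258.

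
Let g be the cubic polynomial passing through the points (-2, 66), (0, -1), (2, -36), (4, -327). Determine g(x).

g(x) = -6x^3 + 4x^2 - (3/2)x - 1

Write g(x) = ax^3 + bx^2 + cx + d. Substituting each data point gives a linear system:
  -8a + 4b - 2c + d = 66
  d = -1
  8a + 4b + 2c + d = -36
  64a + 16b + 4c + d = -327
Solving the system yields a = -6, b = 4, c = -3/2, d = -1.
So g(x) = -6x^3 + 4x^2 - (3/2)x - 1.
Check: g(2) = -36. ✓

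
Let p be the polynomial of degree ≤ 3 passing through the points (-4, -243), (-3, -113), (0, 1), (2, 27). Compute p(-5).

Using the Lagrange interpolation formula with nodes -4, -3, 0, 2:
  L_0(t) = (t + 3)t(t - 2) / -24
  L_1(t) = (t + 4)t(t - 2) / 15
  L_2(t) = (t + 4)(t + 3)(t - 2) / -24
  L_3(t) = (t + 4)(t + 3)t / 60
Then p(t) = -243·L_0(t) - 113·L_1(t) + 1·L_2(t) + 27·L_3(t).
Expanding and collecting terms gives p(t) = 3t^3 - 2t^2 + 5t + 1.
Evaluating at t = -5: p(-5) = -449.

-449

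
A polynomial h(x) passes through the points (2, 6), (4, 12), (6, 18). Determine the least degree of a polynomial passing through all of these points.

Forward differences of the values at x = 2, 4, 6:
  h  : 6  12  18
  Δ  : 6  6
  Δ^2: 0
The first differences are constant (6) and nonzero, while all higher differences vanish, so the minimal degree is 1.

1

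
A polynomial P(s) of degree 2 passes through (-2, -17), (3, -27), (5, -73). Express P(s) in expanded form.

Write P(s) = as^2 + bs + c. Substituting each data point gives a linear system:
  4a - 2b + c = -17
  9a + 3b + c = -27
  25a + 5b + c = -73
Solving the system yields a = -3, b = 1, c = -3.
So P(s) = -3s^2 + s - 3.
Check: P(-2) = -17. ✓

P(s) = -3s^2 + s - 3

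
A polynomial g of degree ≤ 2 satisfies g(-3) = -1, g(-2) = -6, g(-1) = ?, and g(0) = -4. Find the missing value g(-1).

-7

The 3 known points determine the degree-2 polynomial uniquely.
Write g(u) = au^2 + bu + c. Substituting each data point gives a linear system:
  9a - 3b + c = -1
  4a - 2b + c = -6
  c = -4
Solving the system yields a = 2, b = 5, c = -4.
So g(u) = 2u^2 + 5u - 4.
Then g(-1) = -7.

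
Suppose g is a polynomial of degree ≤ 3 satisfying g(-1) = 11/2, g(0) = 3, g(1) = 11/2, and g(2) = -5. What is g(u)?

g(u) = -3u^3 + (5/2)u^2 + 3u + 3

Write g(u) = au^3 + bu^2 + cu + d. Substituting each data point gives a linear system:
  -a + b - c + d = 11/2
  d = 3
  a + b + c + d = 11/2
  8a + 4b + 2c + d = -5
Solving the system yields a = -3, b = 5/2, c = 3, d = 3.
So g(u) = -3u^3 + (5/2)u^2 + 3u + 3.
Check: g(-1) = 11/2. ✓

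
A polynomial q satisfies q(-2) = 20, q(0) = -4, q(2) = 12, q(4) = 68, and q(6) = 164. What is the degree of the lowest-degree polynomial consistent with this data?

Forward differences of the values at u = -2, 0, 2, 4, 6:
  q  : 20  -4  12  68  164
  Δ  : -24  16  56  96
  Δ^2: 40  40  40
  Δ^3: 0  0
  Δ^4: 0
The second differences are constant (40) and nonzero, while all higher differences vanish, so the minimal degree is 2.

2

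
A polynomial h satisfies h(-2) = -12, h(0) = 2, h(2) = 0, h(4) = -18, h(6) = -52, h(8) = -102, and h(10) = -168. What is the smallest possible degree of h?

2

Forward differences of the values at n = -2, 0, 2, 4, 6, 8, 10:
  h  : -12  2  0  -18  -52  -102  -168
  Δ  : 14  -2  -18  -34  -50  -66
  Δ^2: -16  -16  -16  -16  -16
  Δ^3: 0  0  0  0
  Δ^4: 0  0  0
  Δ^5: 0  0
  Δ^6: 0
The second differences are constant (-16) and nonzero, while all higher differences vanish, so the minimal degree is 2.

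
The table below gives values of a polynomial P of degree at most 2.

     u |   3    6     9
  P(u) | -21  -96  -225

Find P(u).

P(u) = -3u^2 + 2u

Write P(u) = au^2 + bu + c. Substituting each data point gives a linear system:
  9a + 3b + c = -21
  36a + 6b + c = -96
  81a + 9b + c = -225
Solving the system yields a = -3, b = 2, c = 0.
So P(u) = -3u^2 + 2u.
Check: P(6) = -96. ✓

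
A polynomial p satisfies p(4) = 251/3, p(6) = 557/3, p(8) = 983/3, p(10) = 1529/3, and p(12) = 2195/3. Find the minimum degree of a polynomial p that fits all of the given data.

2

Forward differences of the values at t = 4, 6, 8, 10, 12:
  p  : 251/3  557/3  983/3  1529/3  2195/3
  Δ  : 102  142  182  222
  Δ^2: 40  40  40
  Δ^3: 0  0
  Δ^4: 0
The second differences are constant (40) and nonzero, while all higher differences vanish, so the minimal degree is 2.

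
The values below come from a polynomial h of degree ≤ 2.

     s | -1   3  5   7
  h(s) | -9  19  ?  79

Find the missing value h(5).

The 3 known points determine the degree-2 polynomial uniquely.
Write h(s) = as^2 + bs + c. Substituting each data point gives a linear system:
  a - b + c = -9
  9a + 3b + c = 19
  49a + 7b + c = 79
Solving the system yields a = 1, b = 5, c = -5.
So h(s) = s^2 + 5s - 5.
Then h(5) = 45.

45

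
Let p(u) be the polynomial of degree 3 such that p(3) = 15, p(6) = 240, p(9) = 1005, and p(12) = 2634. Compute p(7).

Forward differences of the values at u = 3, 6, 9, 12:
  p  : 15  240  1005  2634
  Δ  : 225  765  1629
  Δ^2: 540  864
  Δ^3: 324
The third differences are constant, confirming degree 3.
Interpolating (Newton forward form) and evaluating at u = 7 gives p(7) = 419.

419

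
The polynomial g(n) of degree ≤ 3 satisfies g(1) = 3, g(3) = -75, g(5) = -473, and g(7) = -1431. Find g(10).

-4443

Forward differences of the values at n = 1, 3, 5, 7:
  g  : 3  -75  -473  -1431
  Δ  : -78  -398  -958
  Δ^2: -320  -560
  Δ^3: -240
The third differences are constant, confirming degree 3.
Interpolating (Newton forward form) and evaluating at n = 10 gives g(10) = -4443.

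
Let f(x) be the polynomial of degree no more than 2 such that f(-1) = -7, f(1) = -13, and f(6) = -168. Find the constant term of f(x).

-6

Write f(x) = ax^2 + bx + c. Substituting each data point gives a linear system:
  a - b + c = -7
  a + b + c = -13
  36a + 6b + c = -168
Solving the system yields a = -4, b = -3, c = -6.
So f(x) = -4x^2 - 3x - 6.
The constant term is -6.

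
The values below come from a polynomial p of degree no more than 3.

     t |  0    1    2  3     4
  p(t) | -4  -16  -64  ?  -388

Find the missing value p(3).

-178

The 4 known points determine the degree-3 polynomial uniquely.
Write p(t) = at^3 + bt^2 + ct + d. Substituting each data point gives a linear system:
  d = -4
  a + b + c + d = -16
  8a + 4b + 2c + d = -64
  64a + 16b + 4c + d = -388
Solving the system yields a = -5, b = -3, c = -4, d = -4.
So p(t) = -5t^3 - 3t^2 - 4t - 4.
Then p(3) = -178.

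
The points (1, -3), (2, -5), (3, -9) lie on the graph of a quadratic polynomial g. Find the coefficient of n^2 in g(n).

Write g(n) = an^2 + bn + c. Substituting each data point gives a linear system:
  a + b + c = -3
  4a + 2b + c = -5
  9a + 3b + c = -9
Solving the system yields a = -1, b = 1, c = -3.
So g(n) = -n^2 + n - 3.
The leading coefficient is -1.

-1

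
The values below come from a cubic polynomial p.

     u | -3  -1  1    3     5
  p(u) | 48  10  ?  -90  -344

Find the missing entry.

-4

The 4 known points determine the degree-3 polynomial uniquely.
Write p(u) = au^3 + bu^2 + cu + d. Substituting each data point gives a linear system:
  -27a + 9b - 3c + d = 48
  -a + b - c + d = 10
  27a + 9b + 3c + d = -90
  125a + 25b + 5c + d = -344
Solving the system yields a = -2, b = -3, c = -5, d = 6.
So p(u) = -2u³ - 3u² - 5u + 6.
Then p(1) = -4.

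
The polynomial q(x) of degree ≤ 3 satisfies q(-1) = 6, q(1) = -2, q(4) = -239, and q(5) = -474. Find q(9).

-2834

Using the Lagrange interpolation formula with nodes -1, 1, 4, 5:
  L_0(x) = (x - 1)(x - 4)(x - 5) / -60
  L_1(x) = (x + 1)(x - 4)(x - 5) / 24
  L_2(x) = (x + 1)(x - 1)(x - 5) / -15
  L_3(x) = (x + 1)(x - 1)(x - 4) / 24
Then q(x) = 6·L_0(x) - 2·L_1(x) - 239·L_2(x) - 474·L_3(x).
Expanding and collecting terms gives q(x) = -4x^3 + x^2 + 1.
Evaluating at x = 9: q(9) = -2834.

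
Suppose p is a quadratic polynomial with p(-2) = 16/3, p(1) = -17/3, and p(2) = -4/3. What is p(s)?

Using the Lagrange interpolation formula with nodes -2, 1, 2:
  L_0(s) = (s - 1)(s - 2) / 12
  L_1(s) = (s + 2)(s - 2) / -3
  L_2(s) = (s + 2)(s - 1) / 4
Then p(s) = 16/3·L_0(s) - 17/3·L_1(s) - 4/3·L_2(s).
Expanding and collecting terms gives p(s) = 2s² - (5/3)s - 6.
Check: p(2) = -4/3. ✓

p(s) = 2s^2 - (5/3)s - 6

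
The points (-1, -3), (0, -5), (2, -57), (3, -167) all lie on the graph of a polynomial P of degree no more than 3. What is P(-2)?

23

Using the Lagrange interpolation formula with nodes -1, 0, 2, 3:
  L_0(x) = x(x - 2)(x - 3) / -12
  L_1(x) = (x + 1)(x - 2)(x - 3) / 6
  L_2(x) = (x + 1)x(x - 3) / -6
  L_3(x) = (x + 1)x(x - 2) / 12
Then P(x) = -3·L_0(x) - 5·L_1(x) - 57·L_2(x) - 167·L_3(x).
Expanding and collecting terms gives P(x) = -5x^3 - 3x^2 - 5.
Evaluating at x = -2: P(-2) = 23.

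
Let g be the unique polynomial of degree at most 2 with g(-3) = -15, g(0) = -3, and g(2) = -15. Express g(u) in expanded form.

g(u) = -2u^2 - 2u - 3

Write g(u) = au^2 + bu + c. Substituting each data point gives a linear system:
  9a - 3b + c = -15
  c = -3
  4a + 2b + c = -15
Solving the system yields a = -2, b = -2, c = -3.
So g(u) = -2u^2 - 2u - 3.
Check: g(-3) = -15. ✓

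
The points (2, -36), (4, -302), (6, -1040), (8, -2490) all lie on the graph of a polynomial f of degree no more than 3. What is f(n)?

Using the Lagrange interpolation formula with nodes 2, 4, 6, 8:
  L_0(n) = (n - 4)(n - 6)(n - 8) / -48
  L_1(n) = (n - 2)(n - 6)(n - 8) / 16
  L_2(n) = (n - 2)(n - 4)(n - 8) / -16
  L_3(n) = (n - 2)(n - 4)(n - 6) / 48
Then f(n) = -36·L_0(n) - 302·L_1(n) - 1040·L_2(n) - 2490·L_3(n).
Expanding and collecting terms gives f(n) = -5n³ + n² + n - 2.
Check: f(8) = -2490. ✓

f(n) = -5n^3 + n^2 + n - 2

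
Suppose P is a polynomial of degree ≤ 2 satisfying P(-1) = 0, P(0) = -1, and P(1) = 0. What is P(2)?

Using the Lagrange interpolation formula with nodes -1, 0, 1:
  L_0(s) = s(s - 1) / 2
  L_1(s) = (s + 1)(s - 1) / -1
  L_2(s) = (s + 1)s / 2
Then P(s) = 0·L_0(s) - 1·L_1(s) + 0·L_2(s).
Expanding and collecting terms gives P(s) = s² - 1.
Evaluating at s = 2: P(2) = 3.

3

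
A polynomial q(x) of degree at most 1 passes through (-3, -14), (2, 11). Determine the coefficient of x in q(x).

Write q(x) = ax + b. Substituting each data point gives a linear system:
  -3a + b = -14
  2a + b = 11
Solving the system yields a = 5, b = 1.
So q(x) = 5x + 1.
The leading coefficient is 5.

5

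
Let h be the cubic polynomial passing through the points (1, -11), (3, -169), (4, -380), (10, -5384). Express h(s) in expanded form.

Write h(s) = as^3 + bs^2 + cs + d. Substituting each data point gives a linear system:
  a + b + c + d = -11
  27a + 9b + 3c + d = -169
  64a + 16b + 4c + d = -380
  1000a + 100b + 10c + d = -5384
Solving the system yields a = -5, b = -4, c = 2, d = -4.
So h(s) = -5s³ - 4s² + 2s - 4.
Check: h(1) = -11. ✓

h(s) = -5s^3 - 4s^2 + 2s - 4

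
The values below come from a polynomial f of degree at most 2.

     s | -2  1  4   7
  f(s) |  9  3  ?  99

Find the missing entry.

33

The 3 known points determine the degree-2 polynomial uniquely.
Write f(s) = as^2 + bs + c. Substituting each data point gives a linear system:
  4a - 2b + c = 9
  a + b + c = 3
  49a + 7b + c = 99
Solving the system yields a = 2, b = 0, c = 1.
So f(s) = 2s^2 + 1.
Then f(4) = 33.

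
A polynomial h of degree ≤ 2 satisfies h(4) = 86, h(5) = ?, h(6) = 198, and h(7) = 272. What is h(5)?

The 3 known points determine the degree-2 polynomial uniquely.
Write h(n) = an^2 + bn + c. Substituting each data point gives a linear system:
  16a + 4b + c = 86
  36a + 6b + c = 198
  49a + 7b + c = 272
Solving the system yields a = 6, b = -4, c = 6.
So h(n) = 6n^2 - 4n + 6.
Then h(5) = 136.

136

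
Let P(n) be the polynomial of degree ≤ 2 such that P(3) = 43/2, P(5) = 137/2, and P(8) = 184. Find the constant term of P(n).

-4

Write P(n) = an^2 + bn + c. Substituting each data point gives a linear system:
  9a + 3b + c = 43/2
  25a + 5b + c = 137/2
  64a + 8b + c = 184
Solving the system yields a = 3, b = -1/2, c = -4.
So P(n) = 3n^2 - (1/2)n - 4.
The constant term is -4.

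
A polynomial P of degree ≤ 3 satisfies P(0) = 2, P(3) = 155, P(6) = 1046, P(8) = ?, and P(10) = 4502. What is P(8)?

2370

The 4 known points determine the degree-3 polynomial uniquely.
Write P(n) = an^3 + bn^2 + cn + d. Substituting each data point gives a linear system:
  d = 2
  27a + 9b + 3c + d = 155
  216a + 36b + 6c + d = 1046
  1000a + 100b + 10c + d = 4502
Solving the system yields a = 4, b = 5, c = 0, d = 2.
So P(n) = 4n^3 + 5n^2 + 2.
Then P(8) = 2370.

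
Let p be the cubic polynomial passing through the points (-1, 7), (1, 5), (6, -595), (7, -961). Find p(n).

Using the Lagrange interpolation formula with nodes -1, 1, 6, 7:
  L_0(n) = (n - 1)(n - 6)(n - 7) / -112
  L_1(n) = (n + 1)(n - 6)(n - 7) / 60
  L_2(n) = (n + 1)(n - 1)(n - 7) / -35
  L_3(n) = (n + 1)(n - 1)(n - 6) / 48
Then p(n) = 7·L_0(n) + 5·L_1(n) - 595·L_2(n) - 961·L_3(n).
Expanding and collecting terms gives p(n) = -3n^3 + n^2 + 2n + 5.
Check: p(7) = -961. ✓

p(n) = -3n^3 + n^2 + 2n + 5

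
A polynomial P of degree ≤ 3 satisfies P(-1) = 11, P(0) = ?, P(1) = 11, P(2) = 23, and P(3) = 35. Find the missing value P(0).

5

The 4 known points determine the degree-3 polynomial uniquely.
Write P(x) = ax^3 + bx^2 + cx + d. Substituting each data point gives a linear system:
  -a + b - c + d = 11
  a + b + c + d = 11
  8a + 4b + 2c + d = 23
  27a + 9b + 3c + d = 35
Solving the system yields a = -1, b = 6, c = 1, d = 5.
So P(x) = -x³ + 6x² + x + 5.
Then P(0) = 5.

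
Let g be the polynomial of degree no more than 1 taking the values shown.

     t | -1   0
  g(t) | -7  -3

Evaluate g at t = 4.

Write g(t) = at + b. Substituting each data point gives a linear system:
  -a + b = -7
  b = -3
Solving the system yields a = 4, b = -3.
So g(t) = 4t - 3.
Then g(4) = 13.

13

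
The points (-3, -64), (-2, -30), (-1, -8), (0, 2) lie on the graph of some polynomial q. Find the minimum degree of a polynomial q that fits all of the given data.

2

Forward differences of the values at t = -3, -2, -1, 0:
  q  : -64  -30  -8  2
  Δ  : 34  22  10
  Δ^2: -12  -12
  Δ^3: 0
The second differences are constant (-12) and nonzero, while all higher differences vanish, so the minimal degree is 2.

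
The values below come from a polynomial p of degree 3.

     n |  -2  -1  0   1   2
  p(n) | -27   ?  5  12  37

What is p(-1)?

On equispaced nodes a degree-3 polynomial has vanishing fourth forward difference, so
  p(-2) - 4·p(-1) + 6·p(0) - 4·p(1) + p(2) = 0.
Substituting the known values and solving for p(-1):
  -4·p(-1) = 8
  p(-1) = -2.

-2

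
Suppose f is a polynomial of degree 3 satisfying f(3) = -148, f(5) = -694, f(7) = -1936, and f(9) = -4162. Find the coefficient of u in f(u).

Write f(u) = au^3 + bu^2 + cu + d. Substituting each data point gives a linear system:
  27a + 9b + 3c + d = -148
  125a + 25b + 5c + d = -694
  343a + 49b + 7c + d = -1936
  729a + 81b + 9c + d = -4162
Solving the system yields a = -6, b = 3, c = -3, d = -4.
So f(u) = -6u³ + 3u² - 3u - 4.
The coefficient of u is -3.

-3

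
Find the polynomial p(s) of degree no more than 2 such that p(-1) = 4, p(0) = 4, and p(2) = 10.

p(s) = s^2 + s + 4

Using the Lagrange interpolation formula with nodes -1, 0, 2:
  L_0(s) = s(s - 2) / 3
  L_1(s) = (s + 1)(s - 2) / -2
  L_2(s) = (s + 1)s / 6
Then p(s) = 4·L_0(s) + 4·L_1(s) + 10·L_2(s).
Expanding and collecting terms gives p(s) = s^2 + s + 4.
Check: p(2) = 10. ✓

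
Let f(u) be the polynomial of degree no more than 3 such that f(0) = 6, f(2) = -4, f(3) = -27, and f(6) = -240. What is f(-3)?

Write f(u) = au^3 + bu^2 + cu + d. Substituting each data point gives a linear system:
  d = 6
  8a + 4b + 2c + d = -4
  27a + 9b + 3c + d = -27
  216a + 36b + 6c + d = -240
Solving the system yields a = -1, b = -1, c = 1, d = 6.
So f(u) = -u^3 - u^2 + u + 6.
Then f(-3) = 21.

21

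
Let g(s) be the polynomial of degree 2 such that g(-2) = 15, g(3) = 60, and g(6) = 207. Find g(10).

Using the Lagrange interpolation formula with nodes -2, 3, 6:
  L_0(s) = (s - 3)(s - 6) / 40
  L_1(s) = (s + 2)(s - 6) / -15
  L_2(s) = (s + 2)(s - 3) / 24
Then g(s) = 15·L_0(s) + 60·L_1(s) + 207·L_2(s).
Expanding and collecting terms gives g(s) = 5s^2 + 4s + 3.
Evaluating at s = 10: g(10) = 543.

543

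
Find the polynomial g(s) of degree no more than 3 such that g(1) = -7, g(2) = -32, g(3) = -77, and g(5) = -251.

g(s) = -s^3 - 4s^2 - 6s + 4

Write g(s) = as^3 + bs^2 + cs + d. Substituting each data point gives a linear system:
  a + b + c + d = -7
  8a + 4b + 2c + d = -32
  27a + 9b + 3c + d = -77
  125a + 25b + 5c + d = -251
Solving the system yields a = -1, b = -4, c = -6, d = 4.
So g(s) = -s^3 - 4s^2 - 6s + 4.
Check: g(5) = -251. ✓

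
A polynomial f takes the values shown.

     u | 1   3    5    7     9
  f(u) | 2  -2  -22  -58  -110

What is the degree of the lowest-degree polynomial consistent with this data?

2

Forward differences of the values at u = 1, 3, 5, 7, 9:
  f  : 2  -2  -22  -58  -110
  Δ  : -4  -20  -36  -52
  Δ^2: -16  -16  -16
  Δ^3: 0  0
  Δ^4: 0
The second differences are constant (-16) and nonzero, while all higher differences vanish, so the minimal degree is 2.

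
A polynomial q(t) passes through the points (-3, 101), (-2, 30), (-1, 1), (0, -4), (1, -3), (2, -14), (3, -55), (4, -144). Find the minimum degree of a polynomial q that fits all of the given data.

Forward differences of the values at t = -3, -2, -1, 0, 1, 2, 3, 4:
  q  : 101  30  1  -4  -3  -14  -55  -144
  Δ  : -71  -29  -5  1  -11  -41  -89
  Δ^2: 42  24  6  -12  -30  -48
  Δ^3: -18  -18  -18  -18  -18
  Δ^4: 0  0  0  0
  Δ^5: 0  0  0
  Δ^6: 0  0
  Δ^7: 0
The third differences are constant (-18) and nonzero, while all higher differences vanish, so the minimal degree is 3.

3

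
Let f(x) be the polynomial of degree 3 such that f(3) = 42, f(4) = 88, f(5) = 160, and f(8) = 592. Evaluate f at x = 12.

Using the Lagrange interpolation formula with nodes 3, 4, 5, 8:
  L_0(x) = (x - 4)(x - 5)(x - 8) / -10
  L_1(x) = (x - 3)(x - 5)(x - 8) / 4
  L_2(x) = (x - 3)(x - 4)(x - 8) / -6
  L_3(x) = (x - 3)(x - 4)(x - 5) / 60
Then f(x) = 42·L_0(x) + 88·L_1(x) + 160·L_2(x) + 592·L_3(x).
Expanding and collecting terms gives f(x) = x^3 + x^2 + 2x.
Evaluating at x = 12: f(12) = 1896.

1896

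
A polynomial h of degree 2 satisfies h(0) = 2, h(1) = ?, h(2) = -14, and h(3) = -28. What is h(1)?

The 3 known points determine the degree-2 polynomial uniquely.
Write h(x) = ax^2 + bx + c. Substituting each data point gives a linear system:
  c = 2
  4a + 2b + c = -14
  9a + 3b + c = -28
Solving the system yields a = -2, b = -4, c = 2.
So h(x) = -2x² - 4x + 2.
Then h(1) = -4.

-4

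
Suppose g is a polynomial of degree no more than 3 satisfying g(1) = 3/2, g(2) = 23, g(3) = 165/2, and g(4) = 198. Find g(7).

2121/2

Using the Lagrange interpolation formula with nodes 1, 2, 3, 4:
  L_0(n) = (n - 2)(n - 3)(n - 4) / -6
  L_1(n) = (n - 1)(n - 3)(n - 4) / 2
  L_2(n) = (n - 1)(n - 2)(n - 4) / -2
  L_3(n) = (n - 1)(n - 2)(n - 3) / 6
Then g(n) = 3/2·L_0(n) + 23·L_1(n) + 165/2·L_2(n) + 198·L_3(n).
Expanding and collecting terms gives g(n) = 3n^3 + n^2 - (5/2)n.
Evaluating at n = 7: g(7) = 2121/2.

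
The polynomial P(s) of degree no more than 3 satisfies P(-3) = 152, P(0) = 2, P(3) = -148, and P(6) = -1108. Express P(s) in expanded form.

Write P(s) = as^3 + bs^2 + cs + d. Substituting each data point gives a linear system:
  -27a + 9b - 3c + d = 152
  d = 2
  27a + 9b + 3c + d = -148
  216a + 36b + 6c + d = -1108
Solving the system yields a = -5, b = 0, c = -5, d = 2.
So P(s) = -5s^3 - 5s + 2.
Check: P(-3) = 152. ✓

P(s) = -5s^3 - 5s + 2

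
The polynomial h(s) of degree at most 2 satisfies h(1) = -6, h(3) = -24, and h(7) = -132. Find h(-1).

Using the Lagrange interpolation formula with nodes 1, 3, 7:
  L_0(s) = (s - 3)(s - 7) / 12
  L_1(s) = (s - 1)(s - 7) / -8
  L_2(s) = (s - 1)(s - 3) / 24
Then h(s) = -6·L_0(s) - 24·L_1(s) - 132·L_2(s).
Expanding and collecting terms gives h(s) = -3s² + 3s - 6.
Evaluating at s = -1: h(-1) = -12.

-12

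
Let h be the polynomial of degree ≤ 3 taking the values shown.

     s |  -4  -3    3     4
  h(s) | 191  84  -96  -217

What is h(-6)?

633

Using the Lagrange interpolation formula with nodes -4, -3, 3, 4:
  L_0(s) = (s + 3)(s - 3)(s - 4) / -56
  L_1(s) = (s + 4)(s - 3)(s - 4) / 42
  L_2(s) = (s + 4)(s + 3)(s - 4) / -42
  L_3(s) = (s + 4)(s + 3)(s - 3) / 56
Then h(s) = 191·L_0(s) + 84·L_1(s) - 96·L_2(s) - 217·L_3(s).
Expanding and collecting terms gives h(s) = -3s³ - s² - 3s + 3.
Evaluating at s = -6: h(-6) = 633.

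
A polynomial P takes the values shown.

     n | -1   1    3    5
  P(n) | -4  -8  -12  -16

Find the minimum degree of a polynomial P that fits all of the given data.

Forward differences of the values at n = -1, 1, 3, 5:
  P  : -4  -8  -12  -16
  Δ  : -4  -4  -4
  Δ^2: 0  0
  Δ^3: 0
The first differences are constant (-4) and nonzero, while all higher differences vanish, so the minimal degree is 1.

1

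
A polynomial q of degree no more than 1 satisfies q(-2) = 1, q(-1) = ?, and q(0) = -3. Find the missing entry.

-1

The 2 known points determine the degree-1 polynomial uniquely.
Write q(s) = as + b. Substituting each data point gives a linear system:
  -2a + b = 1
  b = -3
Solving the system yields a = -2, b = -3.
So q(s) = -2s - 3.
Then q(-1) = -1.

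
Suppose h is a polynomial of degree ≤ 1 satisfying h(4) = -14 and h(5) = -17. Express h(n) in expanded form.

Using the Lagrange interpolation formula with nodes 4, 5:
  L_0(n) = (n - 5) / -1
  L_1(n) = (n - 4) / 1
Then h(n) = -14·L_0(n) - 17·L_1(n).
Expanding and collecting terms gives h(n) = -3n - 2.
Check: h(4) = -14. ✓

h(n) = -3n - 2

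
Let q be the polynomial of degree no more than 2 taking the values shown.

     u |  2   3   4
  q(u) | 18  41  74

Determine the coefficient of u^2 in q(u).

Write q(u) = au^2 + bu + c. Substituting each data point gives a linear system:
  4a + 2b + c = 18
  9a + 3b + c = 41
  16a + 4b + c = 74
Solving the system yields a = 5, b = -2, c = 2.
So q(u) = 5u^2 - 2u + 2.
The leading coefficient is 5.

5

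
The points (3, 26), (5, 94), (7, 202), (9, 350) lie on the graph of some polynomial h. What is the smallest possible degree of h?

Forward differences of the values at x = 3, 5, 7, 9:
  h  : 26  94  202  350
  Δ  : 68  108  148
  Δ^2: 40  40
  Δ^3: 0
The second differences are constant (40) and nonzero, while all higher differences vanish, so the minimal degree is 2.

2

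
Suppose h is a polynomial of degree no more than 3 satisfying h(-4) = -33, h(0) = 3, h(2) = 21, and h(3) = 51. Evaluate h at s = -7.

Using the Lagrange interpolation formula with nodes -4, 0, 2, 3:
  L_0(s) = s(s - 2)(s - 3) / -168
  L_1(s) = (s + 4)(s - 2)(s - 3) / 24
  L_2(s) = (s + 4)s(s - 3) / -12
  L_3(s) = (s + 4)s(s - 2) / 21
Then h(s) = -33·L_0(s) + 3·L_1(s) + 21·L_2(s) + 51·L_3(s).
Expanding and collecting terms gives h(s) = s³ + 2s² + s + 3.
Evaluating at s = -7: h(-7) = -249.

-249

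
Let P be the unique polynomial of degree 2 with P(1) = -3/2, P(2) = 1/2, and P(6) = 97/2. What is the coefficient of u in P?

Write P(u) = au^2 + bu + c. Substituting each data point gives a linear system:
  a + b + c = -3/2
  4a + 2b + c = 1/2
  36a + 6b + c = 97/2
Solving the system yields a = 2, b = -4, c = 1/2.
So P(u) = 2u^2 - 4u + 1/2.
The coefficient of u is -4.

-4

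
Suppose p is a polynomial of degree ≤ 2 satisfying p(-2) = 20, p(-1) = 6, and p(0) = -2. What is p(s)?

Write p(s) = as^2 + bs + c. Substituting each data point gives a linear system:
  4a - 2b + c = 20
  a - b + c = 6
  c = -2
Solving the system yields a = 3, b = -5, c = -2.
So p(s) = 3s^2 - 5s - 2.
Check: p(0) = -2. ✓

p(s) = 3s^2 - 5s - 2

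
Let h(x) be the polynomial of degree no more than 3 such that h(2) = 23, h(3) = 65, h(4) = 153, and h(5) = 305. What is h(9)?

1913

Using the Lagrange interpolation formula with nodes 2, 3, 4, 5:
  L_0(x) = (x - 3)(x - 4)(x - 5) / -6
  L_1(x) = (x - 2)(x - 4)(x - 5) / 2
  L_2(x) = (x - 2)(x - 3)(x - 5) / -2
  L_3(x) = (x - 2)(x - 3)(x - 4) / 6
Then h(x) = 23·L_0(x) + 65·L_1(x) + 153·L_2(x) + 305·L_3(x).
Expanding and collecting terms gives h(x) = 3x^3 - 4x^2 + 5x + 5.
Evaluating at x = 9: h(9) = 1913.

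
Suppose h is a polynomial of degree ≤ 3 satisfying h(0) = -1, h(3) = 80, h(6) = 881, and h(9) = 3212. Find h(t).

h(t) = 5t^3 - 5t^2 - 3t - 1

Write h(t) = at^3 + bt^2 + ct + d. Substituting each data point gives a linear system:
  d = -1
  27a + 9b + 3c + d = 80
  216a + 36b + 6c + d = 881
  729a + 81b + 9c + d = 3212
Solving the system yields a = 5, b = -5, c = -3, d = -1.
So h(t) = 5t^3 - 5t^2 - 3t - 1.
Check: h(6) = 881. ✓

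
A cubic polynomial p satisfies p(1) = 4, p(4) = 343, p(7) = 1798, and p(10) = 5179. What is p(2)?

43

Write p(s) = as^3 + bs^2 + cs + d. Substituting each data point gives a linear system:
  a + b + c + d = 4
  64a + 16b + 4c + d = 343
  343a + 49b + 7c + d = 1798
  1000a + 100b + 10c + d = 5179
Solving the system yields a = 5, b = 2, c = -2, d = -1.
So p(s) = 5s^3 + 2s^2 - 2s - 1.
Then p(2) = 43.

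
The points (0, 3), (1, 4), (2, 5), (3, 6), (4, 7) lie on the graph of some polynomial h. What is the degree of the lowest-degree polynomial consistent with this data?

Forward differences of the values at x = 0, 1, 2, 3, 4:
  h  : 3  4  5  6  7
  Δ  : 1  1  1  1
  Δ^2: 0  0  0
  Δ^3: 0  0
  Δ^4: 0
The first differences are constant (1) and nonzero, while all higher differences vanish, so the minimal degree is 1.

1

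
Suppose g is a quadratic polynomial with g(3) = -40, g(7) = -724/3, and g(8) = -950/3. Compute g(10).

Using the Lagrange interpolation formula with nodes 3, 7, 8:
  L_0(t) = (t - 7)(t - 8) / 20
  L_1(t) = (t - 3)(t - 8) / -4
  L_2(t) = (t - 3)(t - 7) / 5
Then g(t) = -40·L_0(t) - 724/3·L_1(t) - 950/3·L_2(t).
Expanding and collecting terms gives g(t) = -5t^2 - (1/3)t + 6.
Evaluating at t = 10: g(10) = -1492/3.

-1492/3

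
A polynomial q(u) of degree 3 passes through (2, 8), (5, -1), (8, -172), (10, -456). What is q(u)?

Using the Lagrange interpolation formula with nodes 2, 5, 8, 10:
  L_0(u) = (u - 5)(u - 8)(u - 10) / -144
  L_1(u) = (u - 2)(u - 8)(u - 10) / 45
  L_2(u) = (u - 2)(u - 5)(u - 10) / -36
  L_3(u) = (u - 2)(u - 5)(u - 8) / 80
Then q(u) = 8·L_0(u) - 1·L_1(u) - 172·L_2(u) - 456·L_3(u).
Expanding and collecting terms gives q(u) = -u³ + 6u² - 6u + 4.
Check: q(8) = -172. ✓

q(u) = -u^3 + 6u^2 - 6u + 4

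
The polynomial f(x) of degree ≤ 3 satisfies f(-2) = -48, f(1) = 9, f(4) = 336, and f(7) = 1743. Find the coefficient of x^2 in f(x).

0

Write f(x) = ax^3 + bx^2 + cx + d. Substituting each data point gives a linear system:
  -8a + 4b - 2c + d = -48
  a + b + c + d = 9
  64a + 16b + 4c + d = 336
  343a + 49b + 7c + d = 1743
Solving the system yields a = 5, b = 0, c = 4, d = 0.
So f(x) = 5x^3 + 4x.
The coefficient of x^2 is 0.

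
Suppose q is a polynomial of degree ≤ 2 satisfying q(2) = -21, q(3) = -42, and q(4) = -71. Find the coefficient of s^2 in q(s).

Write q(s) = as^2 + bs + c. Substituting each data point gives a linear system:
  4a + 2b + c = -21
  9a + 3b + c = -42
  16a + 4b + c = -71
Solving the system yields a = -4, b = -1, c = -3.
So q(s) = -4s^2 - s - 3.
The leading coefficient is -4.

-4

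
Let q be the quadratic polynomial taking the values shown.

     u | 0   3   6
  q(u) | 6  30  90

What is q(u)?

q(u) = 2u^2 + 2u + 6

Write q(u) = au^2 + bu + c. Substituting each data point gives a linear system:
  c = 6
  9a + 3b + c = 30
  36a + 6b + c = 90
Solving the system yields a = 2, b = 2, c = 6.
So q(u) = 2u² + 2u + 6.
Check: q(3) = 30. ✓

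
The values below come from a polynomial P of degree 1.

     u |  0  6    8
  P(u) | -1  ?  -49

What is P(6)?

-37

The 2 known points determine the degree-1 polynomial uniquely.
Write P(u) = au + b. Substituting each data point gives a linear system:
  b = -1
  8a + b = -49
Solving the system yields a = -6, b = -1.
So P(u) = -6u - 1.
Then P(6) = -37.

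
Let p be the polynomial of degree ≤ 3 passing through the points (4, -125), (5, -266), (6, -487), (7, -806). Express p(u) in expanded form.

Using the Lagrange interpolation formula with nodes 4, 5, 6, 7:
  L_0(u) = (u - 5)(u - 6)(u - 7) / -6
  L_1(u) = (u - 4)(u - 6)(u - 7) / 2
  L_2(u) = (u - 4)(u - 5)(u - 7) / -2
  L_3(u) = (u - 4)(u - 5)(u - 6) / 6
Then p(u) = -125·L_0(u) - 266·L_1(u) - 487·L_2(u) - 806·L_3(u).
Expanding and collecting terms gives p(u) = -3u^3 + 5u^2 - 3u - 1.
Check: p(4) = -125. ✓

p(u) = -3u^3 + 5u^2 - 3u - 1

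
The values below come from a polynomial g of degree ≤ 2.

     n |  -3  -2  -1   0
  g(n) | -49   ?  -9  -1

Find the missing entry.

-25

On equispaced nodes a degree-2 polynomial has vanishing third forward difference, so
  - g(-3) + 3·g(-2) - 3·g(-1) + g(0) = 0.
Substituting the known values and solving for g(-2):
  3·g(-2) = -75
  g(-2) = -25.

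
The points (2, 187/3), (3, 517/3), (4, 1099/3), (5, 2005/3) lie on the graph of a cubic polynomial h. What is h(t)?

Write h(t) = at^3 + bt^2 + ct + d. Substituting each data point gives a linear system:
  8a + 4b + 2c + d = 187/3
  27a + 9b + 3c + d = 517/3
  64a + 16b + 4c + d = 1099/3
  125a + 25b + 5c + d = 2005/3
Solving the system yields a = 4, b = 6, c = 4, d = -5/3.
So h(t) = 4t^3 + 6t^2 + 4t - 5/3.
Check: h(5) = 2005/3. ✓

h(t) = 4t^3 + 6t^2 + 4t - 5/3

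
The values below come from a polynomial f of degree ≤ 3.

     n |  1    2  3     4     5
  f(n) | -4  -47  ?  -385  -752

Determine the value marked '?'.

-162

On equispaced nodes a degree-3 polynomial has vanishing fourth forward difference, so
  f(1) - 4·f(2) + 6·f(3) - 4·f(4) + f(5) = 0.
Substituting the known values and solving for f(3):
  6·f(3) = -972
  f(3) = -162.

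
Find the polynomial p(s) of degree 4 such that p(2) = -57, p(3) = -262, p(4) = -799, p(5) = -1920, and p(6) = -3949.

p(s) = -3s^4 - s^2 - 5s + 5

Write p(s) = as^4 + bs^3 + cs^2 + ds + e. Substituting each data point gives a linear system:
  16a + 8b + 4c + 2d + e = -57
  81a + 27b + 9c + 3d + e = -262
  256a + 64b + 16c + 4d + e = -799
  625a + 125b + 25c + 5d + e = -1920
  1296a + 216b + 36c + 6d + e = -3949
Solving the system yields a = -3, b = 0, c = -1, d = -5, e = 5.
So p(s) = -3s^4 - s^2 - 5s + 5.
Check: p(4) = -799. ✓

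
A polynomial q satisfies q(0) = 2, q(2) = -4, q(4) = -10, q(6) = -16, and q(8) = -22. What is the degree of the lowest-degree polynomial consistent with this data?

1

Forward differences of the values at u = 0, 2, 4, 6, 8:
  q  : 2  -4  -10  -16  -22
  Δ  : -6  -6  -6  -6
  Δ^2: 0  0  0
  Δ^3: 0  0
  Δ^4: 0
The first differences are constant (-6) and nonzero, while all higher differences vanish, so the minimal degree is 1.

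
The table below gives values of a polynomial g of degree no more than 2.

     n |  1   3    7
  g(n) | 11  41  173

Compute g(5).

Using the Lagrange interpolation formula with nodes 1, 3, 7:
  L_0(n) = (n - 3)(n - 7) / 12
  L_1(n) = (n - 1)(n - 7) / -8
  L_2(n) = (n - 1)(n - 3) / 24
Then g(n) = 11·L_0(n) + 41·L_1(n) + 173·L_2(n).
Expanding and collecting terms gives g(n) = 3n^2 + 3n + 5.
Evaluating at n = 5: g(5) = 95.

95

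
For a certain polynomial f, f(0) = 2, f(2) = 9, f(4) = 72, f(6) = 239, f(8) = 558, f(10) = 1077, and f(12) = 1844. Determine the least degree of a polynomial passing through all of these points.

Forward differences of the values at n = 0, 2, 4, 6, 8, 10, 12:
  f  : 2  9  72  239  558  1077  1844
  Δ  : 7  63  167  319  519  767
  Δ^2: 56  104  152  200  248
  Δ^3: 48  48  48  48
  Δ^4: 0  0  0
  Δ^5: 0  0
  Δ^6: 0
The third differences are constant (48) and nonzero, while all higher differences vanish, so the minimal degree is 3.

3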